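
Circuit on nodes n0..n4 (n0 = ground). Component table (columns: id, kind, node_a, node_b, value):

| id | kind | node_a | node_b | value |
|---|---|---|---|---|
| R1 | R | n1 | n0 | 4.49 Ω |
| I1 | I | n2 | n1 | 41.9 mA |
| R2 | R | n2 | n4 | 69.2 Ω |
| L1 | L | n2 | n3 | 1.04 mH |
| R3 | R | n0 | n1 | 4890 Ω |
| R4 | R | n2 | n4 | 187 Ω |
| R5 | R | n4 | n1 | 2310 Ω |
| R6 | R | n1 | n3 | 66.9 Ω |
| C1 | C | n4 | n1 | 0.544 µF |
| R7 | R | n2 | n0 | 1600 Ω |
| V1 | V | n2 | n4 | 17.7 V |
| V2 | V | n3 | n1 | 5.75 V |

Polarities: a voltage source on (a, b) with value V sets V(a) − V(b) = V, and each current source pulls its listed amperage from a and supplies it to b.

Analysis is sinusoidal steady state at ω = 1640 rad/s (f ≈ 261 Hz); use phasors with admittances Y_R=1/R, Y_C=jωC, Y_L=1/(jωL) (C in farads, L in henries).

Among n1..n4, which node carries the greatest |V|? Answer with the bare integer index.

4

Element admittances at ω=1640 rad/s:
  Y(R1) = 0.2227+0.000j S between n1,n0
  I1: injects 0.0419 A into n1 (from n2)
  Y(R2) = 0.01445+0.000j S between n2,n4
  Y(L1) = 0.000-0.5863j S between n2,n3
  Y(R3) = 0.0002045+0.000j S between n0,n1
  Y(R4) = 0.005348+0.000j S between n2,n4
  Y(R5) = 0.0004329+0.000j S between n4,n1
  Y(R6) = 0.01495+0.000j S between n1,n3
  Y(C1) = 0.000+0.0008922j S between n4,n1
  Y(R7) = 0.0006250+0.000j S between n2,n0
  V1: constraint V(n2)−V(n4) = 17.7
  V2: constraint V(n3)−V(n1) = 5.75
Assemble and solve the 6×6 MNA system:
  V(n1)=-0.01602+0.0001924j  V(n2)=5.716-0.06863j  V(n3)=5.734+0.0001924j  V(n4)=-11.98-0.06863j
  i(V1)=-0.3556-0.01071j  i(V2)=-0.1263+0.01075j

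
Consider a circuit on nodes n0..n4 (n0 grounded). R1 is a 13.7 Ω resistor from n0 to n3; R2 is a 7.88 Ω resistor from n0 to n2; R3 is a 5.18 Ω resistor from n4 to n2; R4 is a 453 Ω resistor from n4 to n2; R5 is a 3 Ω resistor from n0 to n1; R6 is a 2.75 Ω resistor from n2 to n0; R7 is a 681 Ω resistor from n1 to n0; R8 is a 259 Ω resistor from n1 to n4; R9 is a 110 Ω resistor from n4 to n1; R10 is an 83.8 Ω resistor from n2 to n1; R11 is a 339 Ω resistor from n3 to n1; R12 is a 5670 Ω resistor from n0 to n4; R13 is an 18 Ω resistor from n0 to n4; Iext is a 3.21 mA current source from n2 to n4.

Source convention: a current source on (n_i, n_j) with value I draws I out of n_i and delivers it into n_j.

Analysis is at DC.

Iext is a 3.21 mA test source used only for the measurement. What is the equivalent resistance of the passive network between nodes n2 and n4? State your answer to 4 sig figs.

MNA unknowns: 4 node voltages V₁..V_4
R1: Y=0.07299 on G[0,3]
R2: Y=0.1269 on G[0,2]
R3: Y=0.1931 on G[4,2]
R4: Y=0.002208 on G[4,2]
R5: Y=0.3333 on G[0,1]
R6: Y=0.3636 on G[2,0]
R7: Y=0.001468 on G[1,0]
R8: Y=0.003861 on G[1,4]
R9: Y=0.009091 on G[4,1]
R10: Y=0.01193 on G[2,1]
R11: Y=0.002950 on G[3,1]
R12: Y=0.0001764 on G[0,4]
R13: Y=0.05556 on G[0,4]
Iext: z[2]−=0.00321, z[4]+=0.00321
solve → V1=0.0003463, V2=-0.001496, V3=1.345e-05, V4=0.01107

R_eq = 3.915 Ω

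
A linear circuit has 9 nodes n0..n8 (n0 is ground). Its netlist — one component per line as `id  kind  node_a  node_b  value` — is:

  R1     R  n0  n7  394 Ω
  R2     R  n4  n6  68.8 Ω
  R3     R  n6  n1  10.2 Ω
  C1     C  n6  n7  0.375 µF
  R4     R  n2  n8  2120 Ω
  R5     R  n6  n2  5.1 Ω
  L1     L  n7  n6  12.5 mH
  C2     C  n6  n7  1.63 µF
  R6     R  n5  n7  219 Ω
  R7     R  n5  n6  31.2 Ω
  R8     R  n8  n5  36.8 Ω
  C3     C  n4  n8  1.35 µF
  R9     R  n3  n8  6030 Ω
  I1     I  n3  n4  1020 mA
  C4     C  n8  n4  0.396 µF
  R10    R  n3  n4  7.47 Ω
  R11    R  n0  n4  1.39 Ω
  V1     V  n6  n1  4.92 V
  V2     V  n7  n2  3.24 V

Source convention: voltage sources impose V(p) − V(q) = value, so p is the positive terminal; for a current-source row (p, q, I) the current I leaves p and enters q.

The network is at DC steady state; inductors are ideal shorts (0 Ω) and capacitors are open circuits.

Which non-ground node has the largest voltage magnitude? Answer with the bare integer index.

3

Element admittances at DC:
  Y(R1) = 0.002538 S between n0,n7
  Y(R2) = 0.01453 S between n4,n6
  Y(R3) = 0.09804 S between n6,n1
  Y(C1) = 0.000 S between n6,n7
  Y(R4) = 0.0004717 S between n2,n8
  Y(R5) = 0.1961 S between n6,n2
  L1: short n7↔n6 (DC inductor)
  Y(C2) = 0.000 S between n6,n7
  Y(R6) = 0.004566 S between n5,n7
  Y(R7) = 0.03205 S between n5,n6
  Y(R8) = 0.02717 S between n8,n5
  Y(C3) = 0.000 S between n4,n8
  Y(R9) = 0.0001658 S between n3,n8
  I1: injects 1.02 A into n4 (from n3)
  Y(C4) = 0.000 S between n8,n4
  Y(R10) = 0.1339 S between n3,n4
  Y(R11) = 0.7194 S between n0,n4
  V1: constraint V(n6)−V(n1) = 4.92
  V2: constraint V(n7)−V(n2) = 3.24
Assemble and solve the 11×11 MNA system:
  V(n1)=-4.991  V(n2)=-3.311  V(n3)=-7.610  V(n4)=0.0002517  V(n5)=-0.1442  V(n6)=-0.07135  V(n7)=-0.07135  V(n8)=-0.2425
  i(L1)=0.6366  i(V1)=-0.4824  i(V2)=-0.6367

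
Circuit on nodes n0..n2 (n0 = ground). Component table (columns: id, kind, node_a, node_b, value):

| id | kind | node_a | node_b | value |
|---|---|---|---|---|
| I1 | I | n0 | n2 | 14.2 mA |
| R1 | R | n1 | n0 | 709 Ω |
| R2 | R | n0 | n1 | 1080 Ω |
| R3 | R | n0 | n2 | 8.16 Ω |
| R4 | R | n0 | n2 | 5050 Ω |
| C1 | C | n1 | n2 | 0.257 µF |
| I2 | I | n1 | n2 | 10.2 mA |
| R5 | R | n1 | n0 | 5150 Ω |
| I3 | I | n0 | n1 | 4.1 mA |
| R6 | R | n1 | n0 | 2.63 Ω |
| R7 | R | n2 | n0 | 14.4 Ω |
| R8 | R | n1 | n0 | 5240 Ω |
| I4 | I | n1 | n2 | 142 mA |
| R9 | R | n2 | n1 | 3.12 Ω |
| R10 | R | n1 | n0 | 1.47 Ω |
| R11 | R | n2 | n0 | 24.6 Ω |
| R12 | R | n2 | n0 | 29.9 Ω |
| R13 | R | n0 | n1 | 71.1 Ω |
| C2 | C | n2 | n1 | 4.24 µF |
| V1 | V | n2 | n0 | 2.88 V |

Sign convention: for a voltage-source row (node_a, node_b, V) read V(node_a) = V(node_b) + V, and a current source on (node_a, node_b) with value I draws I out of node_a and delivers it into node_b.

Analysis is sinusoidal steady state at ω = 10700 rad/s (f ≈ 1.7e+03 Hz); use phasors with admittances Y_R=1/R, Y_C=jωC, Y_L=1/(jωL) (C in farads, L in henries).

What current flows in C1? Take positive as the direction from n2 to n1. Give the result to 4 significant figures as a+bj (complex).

MNA unknowns: 2 node voltages V₁..V_2 plus 1 source current (V1)
I1: z[0]−=0.0142, z[2]+=0.0142
R1: Y=0.001410+0.000j on G[1,0]
R2: Y=0.0009259+0.000j on G[0,1]
R3: Y=0.1225+0.000j on G[0,2]
R4: Y=0.0001980+0.000j on G[0,2]
C1: Y=0.000+0.002750j on G[1,2]
I2: z[1]−=0.0102, z[2]+=0.0102
R5: Y=0.0001942+0.000j on G[1,0]
I3: z[0]−=0.0041, z[1]+=0.0041
R6: Y=0.3802+0.000j on G[1,0]
R7: Y=0.06944+0.000j on G[2,0]
R8: Y=0.0001908+0.000j on G[1,0]
I4: z[1]−=0.142, z[2]+=0.142
R9: Y=0.3205+0.000j on G[2,1]
R10: Y=0.6803+0.000j on G[1,0]
R11: Y=0.04065+0.000j on G[2,0]
R12: Y=0.03344+0.000j on G[2,0]
R13: Y=0.01406+0.000j on G[0,1]
C2: Y=0.000+0.04537j on G[2,1]
V1: row V2−V0=2.88, i_V1 at 2,0
solve → V1=0.5572+0.07996j, V2=2.880+0.000j
aux → i_V1=-1.349-0.08614j

0.0002199+0.006388j A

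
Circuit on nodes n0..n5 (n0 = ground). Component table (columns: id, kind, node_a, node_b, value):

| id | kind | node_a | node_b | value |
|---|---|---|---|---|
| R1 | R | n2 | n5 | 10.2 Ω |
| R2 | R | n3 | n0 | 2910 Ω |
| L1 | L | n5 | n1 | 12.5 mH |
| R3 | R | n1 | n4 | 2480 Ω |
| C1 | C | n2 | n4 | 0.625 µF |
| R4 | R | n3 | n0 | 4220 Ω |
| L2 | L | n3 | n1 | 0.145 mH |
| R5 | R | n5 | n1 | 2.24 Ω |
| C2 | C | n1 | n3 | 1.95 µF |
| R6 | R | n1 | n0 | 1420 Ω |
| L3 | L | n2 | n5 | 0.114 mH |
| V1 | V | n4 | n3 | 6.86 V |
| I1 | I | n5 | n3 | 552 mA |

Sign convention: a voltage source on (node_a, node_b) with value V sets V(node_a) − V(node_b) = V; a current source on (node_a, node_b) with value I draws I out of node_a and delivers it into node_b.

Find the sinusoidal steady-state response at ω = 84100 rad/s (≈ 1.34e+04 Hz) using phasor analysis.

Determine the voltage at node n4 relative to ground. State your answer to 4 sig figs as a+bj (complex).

5.367-1.560j V

Apply KCL at each of the 5 non-ground nodes and solve the resulting linear system.
Node n1: branches {L1, R3, L2, R5, C2, R6} → V_1 = 1.231+1.286j
Node n2: branches {R1, C1, L3} → V_2 = 1.079+4.486j
Node n3: branches {R2, R4, L2, C2, V1, I1} → V_3 = -1.493-1.560j
Node n4: branches {R3, C1, V1} → V_4 = 5.367-1.560j
Node n5: branches {R1, L1, R5, L3, I1} → V_5 = 0.7054+1.790j
Source currents: i(V1)=-0.3195-0.2243j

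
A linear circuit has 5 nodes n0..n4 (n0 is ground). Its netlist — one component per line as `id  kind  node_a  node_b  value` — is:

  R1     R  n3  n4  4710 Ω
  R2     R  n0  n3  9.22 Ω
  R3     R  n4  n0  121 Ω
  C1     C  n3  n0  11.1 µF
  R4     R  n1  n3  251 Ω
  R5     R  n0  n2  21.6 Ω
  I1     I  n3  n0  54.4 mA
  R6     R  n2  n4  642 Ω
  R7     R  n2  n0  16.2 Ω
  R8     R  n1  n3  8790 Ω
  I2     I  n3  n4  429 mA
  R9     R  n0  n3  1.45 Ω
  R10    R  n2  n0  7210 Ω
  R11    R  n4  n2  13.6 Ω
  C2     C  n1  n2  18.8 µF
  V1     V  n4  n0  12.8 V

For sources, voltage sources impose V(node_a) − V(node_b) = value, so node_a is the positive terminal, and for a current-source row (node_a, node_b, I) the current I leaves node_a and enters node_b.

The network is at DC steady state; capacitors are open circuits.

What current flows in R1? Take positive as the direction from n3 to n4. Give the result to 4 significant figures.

Apply KCL at each of the 4 non-ground nodes and solve the resulting linear system.
Node n1: branches {R4, R8, C2} → V_1 = -0.6021
Node n2: branches {R5, R6, R7, R10, R11, C2} → V_2 = 5.245
Node n3: branches {R1, R2, C1, R4, I1, R8, I2, R9} → V_3 = -0.6021
Node n4: branches {R1, R3, R6, I2, R11, V1} → V_4 = 12.80
Source currents: i(V1)=-0.2469

-0.002845 A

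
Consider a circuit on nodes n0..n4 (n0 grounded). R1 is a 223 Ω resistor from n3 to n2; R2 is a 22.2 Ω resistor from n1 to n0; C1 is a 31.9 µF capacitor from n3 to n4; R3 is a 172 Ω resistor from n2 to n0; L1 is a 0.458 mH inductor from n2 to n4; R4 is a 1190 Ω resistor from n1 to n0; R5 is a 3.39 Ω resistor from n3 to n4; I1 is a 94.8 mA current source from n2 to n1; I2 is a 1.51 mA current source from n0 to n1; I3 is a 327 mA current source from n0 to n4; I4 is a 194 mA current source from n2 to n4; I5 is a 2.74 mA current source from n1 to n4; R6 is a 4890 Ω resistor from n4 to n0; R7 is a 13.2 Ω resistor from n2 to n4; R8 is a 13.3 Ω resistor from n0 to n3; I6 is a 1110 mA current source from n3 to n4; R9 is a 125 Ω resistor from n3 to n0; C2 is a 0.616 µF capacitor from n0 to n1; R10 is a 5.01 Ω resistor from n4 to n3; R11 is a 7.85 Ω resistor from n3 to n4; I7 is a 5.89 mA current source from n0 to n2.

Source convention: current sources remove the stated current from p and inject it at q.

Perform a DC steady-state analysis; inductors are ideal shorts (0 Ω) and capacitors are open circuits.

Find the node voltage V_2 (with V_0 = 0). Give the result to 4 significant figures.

MNA unknowns: 4 node voltages V₁..V_4 plus 1 source current (L1)
R1: Y=0.004484 on G[3,2]
R2: Y=0.04505 on G[1,0]
C1: Y=0.000 on G[3,4]
R3: Y=0.005814 on G[2,0]
L1: row V2−V4=0, i_L1 at 2,4
R4: Y=0.0008403 on G[1,0]
R5: Y=0.2950 on G[3,4]
I1: z[2]−=0.0948, z[1]+=0.0948
I2: z[0]−=0.00151, z[1]+=0.00151
I3: z[0]−=0.327, z[4]+=0.327
I4: z[2]−=0.194, z[4]+=0.194
I5: z[1]−=0.00274, z[4]+=0.00274
R6: Y=0.0002045 on G[4,0]
R7: Y=0.07576 on G[2,4]
R8: Y=0.07519 on G[0,3]
I6: z[3]−=1.11, z[4]+=1.11
R9: Y=0.008000 on G[3,0]
C2: Y=0.000 on G[0,1]
R10: Y=0.1996 on G[4,3]
R11: Y=0.1274 on G[3,4]
I7: z[0]−=0.00589, z[2]+=0.00589
solve → V1=2.039, V2=4.669, V3=2.557, V4=4.669
aux → i_L1=-0.3195

4.669 V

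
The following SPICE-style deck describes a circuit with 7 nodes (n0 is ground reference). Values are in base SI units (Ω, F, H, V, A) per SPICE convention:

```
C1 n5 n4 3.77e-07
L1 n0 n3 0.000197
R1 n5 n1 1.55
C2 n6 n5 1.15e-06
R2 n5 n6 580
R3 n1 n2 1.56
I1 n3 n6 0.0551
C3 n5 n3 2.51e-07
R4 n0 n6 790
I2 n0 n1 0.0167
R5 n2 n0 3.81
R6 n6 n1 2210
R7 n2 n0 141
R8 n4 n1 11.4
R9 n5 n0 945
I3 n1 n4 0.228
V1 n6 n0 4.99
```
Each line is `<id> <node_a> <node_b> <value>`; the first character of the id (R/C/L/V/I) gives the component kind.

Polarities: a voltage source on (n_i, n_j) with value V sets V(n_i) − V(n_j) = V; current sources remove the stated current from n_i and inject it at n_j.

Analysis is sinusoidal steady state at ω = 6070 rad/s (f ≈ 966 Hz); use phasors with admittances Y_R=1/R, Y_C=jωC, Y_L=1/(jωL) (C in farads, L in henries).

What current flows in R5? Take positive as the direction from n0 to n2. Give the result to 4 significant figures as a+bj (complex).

-0.02833-0.03181j A

Element admittances at ω=6070 rad/s:
  Y(C1) = 0.000+0.002288j S between n5,n4
  Y(L1) = 0.000-0.8363j S between n0,n3
  Y(R1) = 0.6452+0.000j S between n5,n1
  Y(C2) = 0.000+0.006980j S between n6,n5
  Y(R2) = 0.001724+0.000j S between n5,n6
  Y(R3) = 0.6410+0.000j S between n1,n2
  I1: injects 0.0551 A into n6 (from n3)
  Y(C3) = 0.000+0.001524j S between n5,n3
  Y(R4) = 0.001266+0.000j S between n0,n6
  I2: injects 0.0167 A into n1 (from n0)
  Y(R5) = 0.2625+0.000j S between n2,n0
  Y(R6) = 0.0004525+0.000j S between n6,n1
  Y(R7) = 0.007092+0.000j S between n2,n0
  Y(R8) = 0.08772+0.000j S between n4,n1
  Y(R9) = 0.001058+0.000j S between n5,n0
  I3: injects 0.228 A into n4 (from n1)
  V1: constraint V(n6)−V(n0) = 4.99
Assemble and solve the 7×7 MNA system:
  V(n1)=0.1533+0.1721j  V(n2)=0.1079+0.1212j  V(n3)=-0.0003095-0.06643j  V(n4)=2.749+0.1048j  V(n5)=0.1696+0.2320j  V(n6)=4.990+0.000j
  i(V1)=0.03666-0.03317j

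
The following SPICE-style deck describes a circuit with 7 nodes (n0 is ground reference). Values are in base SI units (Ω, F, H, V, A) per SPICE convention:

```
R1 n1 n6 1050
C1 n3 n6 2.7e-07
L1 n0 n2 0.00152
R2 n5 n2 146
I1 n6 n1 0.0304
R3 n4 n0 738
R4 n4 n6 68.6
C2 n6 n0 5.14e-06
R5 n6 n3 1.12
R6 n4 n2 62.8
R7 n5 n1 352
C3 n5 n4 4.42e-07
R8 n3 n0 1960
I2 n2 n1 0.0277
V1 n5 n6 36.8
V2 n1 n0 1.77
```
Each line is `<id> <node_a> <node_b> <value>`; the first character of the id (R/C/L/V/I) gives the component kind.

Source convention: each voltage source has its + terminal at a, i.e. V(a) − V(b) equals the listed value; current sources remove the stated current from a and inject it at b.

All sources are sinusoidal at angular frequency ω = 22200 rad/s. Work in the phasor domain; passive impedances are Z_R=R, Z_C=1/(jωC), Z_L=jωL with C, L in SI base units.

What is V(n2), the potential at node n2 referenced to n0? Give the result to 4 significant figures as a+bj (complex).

Element admittances at ω=22200 rad/s:
  Y(R1) = 0.0009524+0.000j S between n1,n6
  Y(C1) = 0.000+0.005994j S between n3,n6
  Y(L1) = 0.000-0.02963j S between n0,n2
  Y(R2) = 0.006849+0.000j S between n5,n2
  I1: injects 0.0304 A into n1 (from n6)
  Y(R3) = 0.001355+0.000j S between n4,n0
  Y(R4) = 0.01458+0.000j S between n4,n6
  Y(C2) = 0.000+0.1141j S between n6,n0
  Y(R5) = 0.8929+0.000j S between n6,n3
  Y(R6) = 0.01592+0.000j S between n4,n2
  Y(R7) = 0.002841+0.000j S between n5,n1
  Y(C3) = 0.000+0.009812j S between n5,n4
  Y(R8) = 0.0005102+0.000j S between n3,n0
  I2: injects 0.0277 A into n1 (from n2)
  V1: constraint V(n5)−V(n6) = 36.8
  V2: constraint V(n1)−V(n0) = 1.77
Assemble and solve the 8×8 MNA system:
  V(n1)=1.770+0.000j  V(n2)=-2.240+10.44j  V(n3)=-0.9407+4.070j  V(n4)=2.538+17.34j  V(n5)=35.86+4.072j  V(n6)=-0.9412+4.072j
  i(V1)=-0.4880-0.2949j  i(V2)=0.1524+0.01545j

-2.240+10.44j V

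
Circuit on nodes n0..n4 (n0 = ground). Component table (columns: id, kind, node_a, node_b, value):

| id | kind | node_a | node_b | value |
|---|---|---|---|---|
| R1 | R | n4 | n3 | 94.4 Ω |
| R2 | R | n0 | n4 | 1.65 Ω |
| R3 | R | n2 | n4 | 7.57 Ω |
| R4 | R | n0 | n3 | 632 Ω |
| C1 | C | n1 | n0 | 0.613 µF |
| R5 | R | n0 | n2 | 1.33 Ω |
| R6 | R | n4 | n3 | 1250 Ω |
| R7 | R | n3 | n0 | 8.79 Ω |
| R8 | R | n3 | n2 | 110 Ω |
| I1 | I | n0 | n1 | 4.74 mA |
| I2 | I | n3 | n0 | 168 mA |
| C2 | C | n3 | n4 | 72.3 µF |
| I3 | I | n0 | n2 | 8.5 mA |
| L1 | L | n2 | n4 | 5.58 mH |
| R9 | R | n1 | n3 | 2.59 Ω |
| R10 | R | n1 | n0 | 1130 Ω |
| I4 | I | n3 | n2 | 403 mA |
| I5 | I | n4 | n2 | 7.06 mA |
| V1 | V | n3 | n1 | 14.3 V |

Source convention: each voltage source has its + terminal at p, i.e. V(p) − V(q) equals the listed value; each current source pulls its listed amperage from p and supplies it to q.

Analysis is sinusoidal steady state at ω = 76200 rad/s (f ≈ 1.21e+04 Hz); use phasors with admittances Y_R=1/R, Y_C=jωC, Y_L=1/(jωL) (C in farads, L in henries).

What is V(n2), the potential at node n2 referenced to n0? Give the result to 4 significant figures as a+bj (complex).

0.3837+0.1305j V

MNA unknowns: 4 node voltages V₁..V_4 plus 1 source current (V1)
R1: Y=0.01059+0.000j on G[4,3]
R2: Y=0.6061+0.000j on G[0,4]
R3: Y=0.1321+0.000j on G[2,4]
R4: Y=0.001582+0.000j on G[0,3]
C1: Y=0.000+0.04671j on G[1,0]
R5: Y=0.7519+0.000j on G[0,2]
R6: Y=0.0008000+0.000j on G[4,3]
R7: Y=0.1138+0.000j on G[3,0]
R8: Y=0.009091+0.000j on G[3,2]
I1: z[0]−=0.00474, z[1]+=0.00474
I2: z[3]−=0.168, z[0]+=0.168
C2: Y=0.000+5.509j on G[3,4]
I3: z[0]−=0.0085, z[2]+=0.0085
L1: Y=0.000-0.002352j on G[2,4]
R9: Y=0.3861+0.000j on G[1,3]
R10: Y=0.0008850+0.000j on G[1,0]
I4: z[3]−=0.403, z[2]+=0.403
I5: z[4]−=0.00706, z[2]+=0.00706
V1: row V3−V1=14.3, i_V1 at 3,1
solve → V1=-14.75+0.8871j, V2=0.3837+0.1305j, V3=-0.4507+0.8871j, V4=-0.5556+0.8048j
aux → i_V1=-5.580-0.6882j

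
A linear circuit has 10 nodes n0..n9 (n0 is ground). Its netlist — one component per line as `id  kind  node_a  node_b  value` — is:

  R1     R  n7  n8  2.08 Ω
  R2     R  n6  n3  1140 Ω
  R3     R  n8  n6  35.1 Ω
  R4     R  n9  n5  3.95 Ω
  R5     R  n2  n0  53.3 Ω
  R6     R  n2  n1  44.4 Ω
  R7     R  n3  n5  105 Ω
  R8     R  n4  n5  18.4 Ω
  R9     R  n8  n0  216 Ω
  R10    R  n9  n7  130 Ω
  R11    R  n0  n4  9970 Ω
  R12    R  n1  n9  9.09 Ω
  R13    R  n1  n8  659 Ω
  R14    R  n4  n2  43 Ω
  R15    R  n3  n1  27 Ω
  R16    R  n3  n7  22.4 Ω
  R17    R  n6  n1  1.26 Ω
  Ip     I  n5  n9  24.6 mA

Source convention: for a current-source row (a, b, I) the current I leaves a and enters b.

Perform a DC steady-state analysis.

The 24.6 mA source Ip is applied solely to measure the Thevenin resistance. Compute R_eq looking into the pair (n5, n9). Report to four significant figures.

MNA unknowns: 9 node voltages V₁..V_9
R1: Y=0.4808 on G[7,8]
R2: Y=0.0008772 on G[6,3]
R3: Y=0.02849 on G[8,6]
R4: Y=0.2532 on G[9,5]
R5: Y=0.01876 on G[2,0]
R6: Y=0.02252 on G[2,1]
R7: Y=0.009524 on G[3,5]
R8: Y=0.05435 on G[4,5]
R9: Y=0.004630 on G[8,0]
R10: Y=0.007692 on G[9,7]
R11: Y=0.0001003 on G[0,4]
R12: Y=0.1100 on G[1,9]
R13: Y=0.001517 on G[1,8]
R14: Y=0.02326 on G[4,2]
R15: Y=0.03704 on G[3,1]
R16: Y=0.04464 on G[3,7]
R17: Y=0.7937 on G[6,1]
Ip: z[5]−=0.0246, z[9]+=0.0246
solve → V1=0.02630, V2=-0.004774, V3=0.01501, V4=-0.03872, V5=-0.05331, V6=0.02607, V7=0.02001, V8=0.02019, V9=0.03815

R_eq = 3.718 Ω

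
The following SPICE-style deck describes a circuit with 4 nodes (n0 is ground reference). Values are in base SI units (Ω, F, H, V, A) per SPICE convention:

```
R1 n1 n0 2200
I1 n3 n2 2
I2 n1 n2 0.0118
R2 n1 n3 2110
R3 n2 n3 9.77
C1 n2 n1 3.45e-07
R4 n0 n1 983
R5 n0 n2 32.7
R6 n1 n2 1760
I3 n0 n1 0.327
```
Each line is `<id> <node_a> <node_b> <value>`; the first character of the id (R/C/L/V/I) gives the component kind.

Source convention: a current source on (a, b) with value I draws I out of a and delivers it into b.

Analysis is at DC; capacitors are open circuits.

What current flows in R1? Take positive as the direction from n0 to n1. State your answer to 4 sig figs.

-0.05626 A

MNA unknowns: 3 node voltages V₁..V_3
R1: Y=0.0004545 on G[1,0]
I1: z[3]−=2, z[2]+=2
I2: z[1]−=0.0118, z[2]+=0.0118
R2: Y=0.0004739 on G[1,3]
R3: Y=0.1024 on G[2,3]
C1: Y=0.000 on G[2,1]
R4: Y=0.001017 on G[0,1]
R5: Y=0.03058 on G[0,2]
R6: Y=0.0005682 on G[1,2]
I3: z[0]−=0.327, z[1]+=0.327
solve → V1=123.8, V2=4.735, V3=-14.17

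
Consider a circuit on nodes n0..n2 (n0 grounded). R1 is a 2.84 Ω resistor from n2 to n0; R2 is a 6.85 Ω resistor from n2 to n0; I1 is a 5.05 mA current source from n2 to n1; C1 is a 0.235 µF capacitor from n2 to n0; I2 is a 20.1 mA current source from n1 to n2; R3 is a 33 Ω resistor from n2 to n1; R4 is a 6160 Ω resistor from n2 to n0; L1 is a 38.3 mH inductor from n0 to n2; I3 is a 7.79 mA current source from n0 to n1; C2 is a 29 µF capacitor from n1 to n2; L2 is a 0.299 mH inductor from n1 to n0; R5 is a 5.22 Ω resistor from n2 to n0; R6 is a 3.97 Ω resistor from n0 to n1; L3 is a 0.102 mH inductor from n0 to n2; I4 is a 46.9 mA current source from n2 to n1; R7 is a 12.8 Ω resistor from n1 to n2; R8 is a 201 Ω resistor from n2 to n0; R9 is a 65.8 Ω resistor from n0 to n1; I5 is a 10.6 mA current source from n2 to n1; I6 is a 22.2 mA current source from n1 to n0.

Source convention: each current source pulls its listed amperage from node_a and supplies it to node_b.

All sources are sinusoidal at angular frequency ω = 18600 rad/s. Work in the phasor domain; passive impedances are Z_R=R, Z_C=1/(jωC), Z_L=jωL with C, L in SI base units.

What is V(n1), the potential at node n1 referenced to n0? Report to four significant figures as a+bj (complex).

Apply KCL at each of the 2 non-ground nodes and solve the resulting linear system.
Node n1: branches {I1, I2, R3, I3, C2, L2, R6, I4, R7, R9, I5, I6} → V_1 = 0.01743-0.04444j
Node n2: branches {R1, R2, I1, C1, I2, R3, R4, L1, C2, R5, L3, I4, R7, R8, I5} → V_2 = -0.02054+0.006098j

0.01743-0.04444j V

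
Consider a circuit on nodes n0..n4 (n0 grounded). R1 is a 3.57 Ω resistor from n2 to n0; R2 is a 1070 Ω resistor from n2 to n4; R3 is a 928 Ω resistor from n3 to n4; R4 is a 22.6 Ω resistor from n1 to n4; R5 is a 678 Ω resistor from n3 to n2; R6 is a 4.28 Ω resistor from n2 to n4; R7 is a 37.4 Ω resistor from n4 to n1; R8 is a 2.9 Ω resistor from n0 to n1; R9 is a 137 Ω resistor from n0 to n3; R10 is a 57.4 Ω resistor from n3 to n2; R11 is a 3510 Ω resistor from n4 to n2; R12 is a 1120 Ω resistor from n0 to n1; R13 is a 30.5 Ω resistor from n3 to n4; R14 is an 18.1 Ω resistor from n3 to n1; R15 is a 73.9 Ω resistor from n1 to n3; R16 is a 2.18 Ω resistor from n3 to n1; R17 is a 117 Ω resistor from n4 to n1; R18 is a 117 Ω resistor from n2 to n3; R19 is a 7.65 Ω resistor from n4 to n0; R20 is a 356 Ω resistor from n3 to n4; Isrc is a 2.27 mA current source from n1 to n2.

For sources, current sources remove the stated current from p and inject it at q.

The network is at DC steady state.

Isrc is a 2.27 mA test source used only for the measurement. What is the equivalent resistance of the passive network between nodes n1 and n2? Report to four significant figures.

R_eq = 3.834 Ω

MNA unknowns: 4 node voltages V₁..V_4
R1: Y=0.2801 on G[2,0]
R2: Y=0.0009346 on G[2,4]
R3: Y=0.001078 on G[3,4]
R4: Y=0.04425 on G[1,4]
R5: Y=0.001475 on G[3,2]
R6: Y=0.2336 on G[2,4]
R7: Y=0.02674 on G[4,1]
R8: Y=0.3448 on G[0,1]
R9: Y=0.007299 on G[0,3]
R10: Y=0.01742 on G[3,2]
R11: Y=0.0002849 on G[4,2]
R12: Y=0.0008929 on G[0,1]
R13: Y=0.03279 on G[3,4]
R14: Y=0.05525 on G[3,1]
R15: Y=0.01353 on G[1,3]
R16: Y=0.4587 on G[3,1]
R17: Y=0.008547 on G[4,1]
R18: Y=0.008547 on G[2,3]
R19: Y=0.1307 on G[4,0]
R20: Y=0.002809 on G[3,4]
Isrc: z[1]−=0.00227, z[2]+=0.00227
solve → V1=-0.004127, V2=0.004576, V3=-0.003346, V4=0.001295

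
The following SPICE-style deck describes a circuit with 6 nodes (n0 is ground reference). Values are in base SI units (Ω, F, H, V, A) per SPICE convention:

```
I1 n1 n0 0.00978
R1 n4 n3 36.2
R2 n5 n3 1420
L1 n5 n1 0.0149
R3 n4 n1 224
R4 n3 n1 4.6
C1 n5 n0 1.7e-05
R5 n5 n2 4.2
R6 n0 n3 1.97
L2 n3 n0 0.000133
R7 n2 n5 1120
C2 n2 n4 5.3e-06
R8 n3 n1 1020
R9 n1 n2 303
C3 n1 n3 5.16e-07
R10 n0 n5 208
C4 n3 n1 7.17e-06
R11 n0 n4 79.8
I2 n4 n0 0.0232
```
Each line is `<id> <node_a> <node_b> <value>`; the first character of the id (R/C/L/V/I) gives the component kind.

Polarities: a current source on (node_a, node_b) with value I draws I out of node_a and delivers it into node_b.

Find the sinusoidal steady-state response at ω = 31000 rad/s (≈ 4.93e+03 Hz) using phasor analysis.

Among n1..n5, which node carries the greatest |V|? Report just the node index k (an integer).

Apply KCL at each of the 5 non-ground nodes and solve the resulting linear system.
Node n1: branches {I1, L1, R3, R4, R8, R9, C3, C4} → V_1 = -0.04436+0.02053j
Node n2: branches {R5, R7, C2, R9} → V_2 = -0.08804+0.01176j
Node n3: branches {R1, R2, R4, R6, L2, R8, C3, C4} → V_3 = -0.02378-0.003593j
Node n4: branches {R1, R3, C2, R11, I2} → V_4 = -0.1220+0.1250j
Node n5: branches {R2, L1, C1, R5, R7, R10} → V_5 = -0.01078+0.03502j

4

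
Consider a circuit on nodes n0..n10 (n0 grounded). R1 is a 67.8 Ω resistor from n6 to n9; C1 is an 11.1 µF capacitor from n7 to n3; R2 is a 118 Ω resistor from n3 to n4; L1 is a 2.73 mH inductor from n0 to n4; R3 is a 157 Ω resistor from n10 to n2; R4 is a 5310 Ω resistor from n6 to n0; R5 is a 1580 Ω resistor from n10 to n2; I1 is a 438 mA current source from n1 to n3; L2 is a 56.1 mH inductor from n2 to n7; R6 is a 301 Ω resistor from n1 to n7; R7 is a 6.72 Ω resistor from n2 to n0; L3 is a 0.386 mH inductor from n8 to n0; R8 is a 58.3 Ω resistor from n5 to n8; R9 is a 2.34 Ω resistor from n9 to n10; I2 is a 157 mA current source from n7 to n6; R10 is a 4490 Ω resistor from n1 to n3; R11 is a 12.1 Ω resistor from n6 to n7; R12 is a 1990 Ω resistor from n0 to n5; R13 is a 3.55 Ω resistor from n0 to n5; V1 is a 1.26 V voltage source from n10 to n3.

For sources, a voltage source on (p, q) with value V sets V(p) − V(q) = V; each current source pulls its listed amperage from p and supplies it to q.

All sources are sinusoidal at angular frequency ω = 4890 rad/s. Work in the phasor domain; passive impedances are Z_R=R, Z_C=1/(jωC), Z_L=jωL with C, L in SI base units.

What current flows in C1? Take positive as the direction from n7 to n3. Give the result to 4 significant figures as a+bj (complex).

Apply KCL at each of the 10 non-ground nodes and solve the resulting linear system.
Node n1: branches {I1, R6, R10} → V_1 = -127.4+6.044j
Node n2: branches {R3, R5, L2, R7} → V_2 = 0.1200+0.04504j
Node n3: branches {C1, R2, I1, R10, V1} → V_3 = -1.963-1.144j
Node n4: branches {R2, L1} → V_4 = 0.1030-0.2337j
Node n5: branches {R8, R12, R13} → V_5 = 0.000+0.000j
Node n6: branches {R1, R4, I2, R11} → V_6 = -1.894+5.387j
Node n7: branches {C1, L2, R6, I2, R11} → V_7 = -4.003+6.526j
Node n8: branches {L3, R8} → V_8 = 0.000+0.000j
Node n9: branches {R1, R9} → V_9 = -0.7425-0.9264j
Node n10: branches {R3, R5, R9, V1} → V_10 = -0.7028-1.144j
Source currents: i(V1)=-0.01122+0.1014j

-0.4163-0.1108j A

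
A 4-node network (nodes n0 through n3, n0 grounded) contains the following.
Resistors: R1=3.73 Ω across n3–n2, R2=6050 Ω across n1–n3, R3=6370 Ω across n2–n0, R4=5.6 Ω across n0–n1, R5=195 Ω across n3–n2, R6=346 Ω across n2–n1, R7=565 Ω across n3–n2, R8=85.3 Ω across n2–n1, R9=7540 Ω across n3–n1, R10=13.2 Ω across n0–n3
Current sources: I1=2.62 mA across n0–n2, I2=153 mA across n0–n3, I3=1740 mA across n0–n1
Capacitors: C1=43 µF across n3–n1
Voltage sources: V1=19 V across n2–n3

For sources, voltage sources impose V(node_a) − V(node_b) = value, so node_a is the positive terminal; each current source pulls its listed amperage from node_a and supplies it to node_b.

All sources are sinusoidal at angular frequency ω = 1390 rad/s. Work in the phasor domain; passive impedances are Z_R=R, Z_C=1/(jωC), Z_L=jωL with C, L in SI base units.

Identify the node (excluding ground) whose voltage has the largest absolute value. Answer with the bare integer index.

2

Apply KCL at each of the 3 non-ground nodes and solve the resulting linear system.
Node n1: branches {C1, R2, R4, R6, R8, I3, R9} → V_1 = 9.143-1.496j
Node n2: branches {R1, I1, R3, R5, R6, R7, R8, V1} → V_2 = 22.42+3.518j
Node n3: branches {R1, I2, C1, R2, R5, R7, R9, R10, V1} → V_3 = 3.424+3.518j
Source currents: i(V1)=-5.420-0.07382j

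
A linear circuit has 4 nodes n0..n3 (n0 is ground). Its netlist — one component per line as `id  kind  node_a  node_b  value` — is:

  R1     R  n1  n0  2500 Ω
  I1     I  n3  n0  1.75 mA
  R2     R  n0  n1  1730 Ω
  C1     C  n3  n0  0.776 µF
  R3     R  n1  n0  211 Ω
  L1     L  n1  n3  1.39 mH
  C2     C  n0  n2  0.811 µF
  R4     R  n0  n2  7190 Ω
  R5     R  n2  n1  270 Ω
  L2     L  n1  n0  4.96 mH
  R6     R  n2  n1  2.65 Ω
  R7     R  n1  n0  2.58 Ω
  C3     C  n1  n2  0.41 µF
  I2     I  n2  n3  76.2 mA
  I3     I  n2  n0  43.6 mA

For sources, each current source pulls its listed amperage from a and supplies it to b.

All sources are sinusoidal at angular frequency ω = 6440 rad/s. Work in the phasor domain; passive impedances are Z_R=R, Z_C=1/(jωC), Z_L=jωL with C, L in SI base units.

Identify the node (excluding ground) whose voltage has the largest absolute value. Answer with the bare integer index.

3

Apply KCL at each of the 3 non-ground nodes and solve the resulting linear system.
Node n1: branches {R1, R2, R3, L1, R5, L2, R6, R7, C3} → V_1 = -0.1061-0.001457j
Node n2: branches {C2, R4, R5, R6, C3, I2, I3} → V_2 = -0.4202+0.006476j
Node n3: branches {I1, C1, L1, I2} → V_3 = -0.1111+0.6961j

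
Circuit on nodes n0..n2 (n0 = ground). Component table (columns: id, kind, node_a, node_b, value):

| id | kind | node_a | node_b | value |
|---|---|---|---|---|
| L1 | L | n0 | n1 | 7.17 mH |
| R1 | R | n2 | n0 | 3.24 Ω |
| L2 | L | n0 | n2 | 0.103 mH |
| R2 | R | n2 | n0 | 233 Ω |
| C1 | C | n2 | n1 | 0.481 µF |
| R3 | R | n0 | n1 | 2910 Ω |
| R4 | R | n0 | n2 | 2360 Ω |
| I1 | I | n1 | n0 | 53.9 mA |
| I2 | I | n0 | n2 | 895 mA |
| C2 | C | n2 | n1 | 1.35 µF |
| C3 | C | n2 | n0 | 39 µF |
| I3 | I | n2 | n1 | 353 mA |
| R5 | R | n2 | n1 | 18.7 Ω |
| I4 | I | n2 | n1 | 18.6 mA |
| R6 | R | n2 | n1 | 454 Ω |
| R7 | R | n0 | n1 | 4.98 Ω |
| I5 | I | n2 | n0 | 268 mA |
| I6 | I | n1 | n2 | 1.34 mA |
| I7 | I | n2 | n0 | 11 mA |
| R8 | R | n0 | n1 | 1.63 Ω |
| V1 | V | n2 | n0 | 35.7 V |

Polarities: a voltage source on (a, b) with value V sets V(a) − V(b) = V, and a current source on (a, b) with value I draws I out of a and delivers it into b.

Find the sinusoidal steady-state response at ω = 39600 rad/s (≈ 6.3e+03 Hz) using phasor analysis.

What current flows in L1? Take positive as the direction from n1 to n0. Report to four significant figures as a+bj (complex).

0.009675-0.01009j A

Apply KCL at each of the 2 non-ground nodes and solve the resulting linear system.
Node n1: branches {L1, C1, R3, I1, C2, I3, R5, I4, R6, R7, I6, R8} → V_1 = 2.865+2.747j
Node n2: branches {R1, L2, R2, C1, R4, I2, C2, C3, I3, R5, I4, R6, I5, I6, I7, V1} → V_2 = 35.70+0.000j
Source currents: i(V1)=-12.97-48.61j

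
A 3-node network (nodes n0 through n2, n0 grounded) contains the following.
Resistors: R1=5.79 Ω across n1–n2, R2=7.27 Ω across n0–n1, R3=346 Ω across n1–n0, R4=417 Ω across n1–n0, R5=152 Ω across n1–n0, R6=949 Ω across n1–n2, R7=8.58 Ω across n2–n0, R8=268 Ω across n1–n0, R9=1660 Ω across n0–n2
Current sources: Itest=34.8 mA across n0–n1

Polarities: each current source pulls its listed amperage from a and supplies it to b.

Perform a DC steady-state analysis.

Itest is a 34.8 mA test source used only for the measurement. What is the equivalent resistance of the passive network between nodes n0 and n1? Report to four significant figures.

Element admittances at DC:
  Y(R1) = 0.1727 S between n1,n2
  Y(R2) = 0.1376 S between n0,n1
  Y(R3) = 0.002890 S between n1,n0
  Y(R4) = 0.002398 S between n1,n0
  Y(R5) = 0.006579 S between n1,n0
  Y(R6) = 0.001054 S between n1,n2
  Y(R7) = 0.1166 S between n2,n0
  Y(R8) = 0.003731 S between n1,n0
  Y(R9) = 0.0006024 S between n0,n2
  Itest: injects 0.0348 A into n1 (from n0)
Assemble and solve the 2×2 MNA system:
  V(n1)=0.1560  V(n2)=0.09316

R_eq = 4.482 Ω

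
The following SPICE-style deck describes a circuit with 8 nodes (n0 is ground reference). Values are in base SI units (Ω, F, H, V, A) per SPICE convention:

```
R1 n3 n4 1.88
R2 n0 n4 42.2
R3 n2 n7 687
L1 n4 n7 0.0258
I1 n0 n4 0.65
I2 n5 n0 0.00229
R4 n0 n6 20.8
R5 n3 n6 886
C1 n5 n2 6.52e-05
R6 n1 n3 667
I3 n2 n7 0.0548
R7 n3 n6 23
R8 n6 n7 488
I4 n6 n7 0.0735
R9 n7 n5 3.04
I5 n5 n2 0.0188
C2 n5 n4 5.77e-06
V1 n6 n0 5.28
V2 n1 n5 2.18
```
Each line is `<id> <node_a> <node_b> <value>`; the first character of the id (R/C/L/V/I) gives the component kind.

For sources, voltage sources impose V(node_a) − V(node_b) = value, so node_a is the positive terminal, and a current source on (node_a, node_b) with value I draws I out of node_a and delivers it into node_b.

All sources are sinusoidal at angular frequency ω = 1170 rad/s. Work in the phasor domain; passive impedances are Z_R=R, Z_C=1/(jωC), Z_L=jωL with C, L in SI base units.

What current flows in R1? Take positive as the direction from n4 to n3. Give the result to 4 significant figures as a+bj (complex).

Element admittances at ω=1170 rad/s:
  Y(R1) = 0.5319+0.000j S between n3,n4
  Y(R2) = 0.02370+0.000j S between n0,n4
  Y(R3) = 0.001456+0.000j S between n2,n7
  Y(L1) = 0.000-0.03313j S between n4,n7
  I1: injects 0.65 A into n4 (from n0)
  I2: injects 0.00229 A into n0 (from n5)
  Y(R4) = 0.04808+0.000j S between n0,n6
  Y(R5) = 0.001129+0.000j S between n3,n6
  Y(C1) = 0.000+0.07628j S between n5,n2
  Y(R6) = 0.001499+0.000j S between n1,n3
  I3: injects 0.0548 A into n7 (from n2)
  Y(R7) = 0.04348+0.000j S between n3,n6
  Y(R8) = 0.002049+0.000j S between n6,n7
  I4: injects 0.0735 A into n7 (from n6)
  Y(R9) = 0.3289+0.000j S between n7,n5
  I5: injects 0.0188 A into n2 (from n5)
  Y(C2) = 0.000+0.006751j S between n5,n4
  V1: constraint V(n6)−V(n0) = 5.28
  V2: constraint V(n1)−V(n5) = 2.18
Assemble and solve the 9×9 MNA system:
  V(n1)=16.41+1.754j  V(n2)=14.22+2.223j  V(n3)=13.50-0.04975j  V(n4)=14.18-0.05900j  V(n5)=14.23+1.754j  V(n6)=5.280+0.000j  V(n7)=14.38+1.765j
  i(V1)=0.05787+0.001398j  i(V2)=-0.004368-0.002704j

0.3622-0.004923j A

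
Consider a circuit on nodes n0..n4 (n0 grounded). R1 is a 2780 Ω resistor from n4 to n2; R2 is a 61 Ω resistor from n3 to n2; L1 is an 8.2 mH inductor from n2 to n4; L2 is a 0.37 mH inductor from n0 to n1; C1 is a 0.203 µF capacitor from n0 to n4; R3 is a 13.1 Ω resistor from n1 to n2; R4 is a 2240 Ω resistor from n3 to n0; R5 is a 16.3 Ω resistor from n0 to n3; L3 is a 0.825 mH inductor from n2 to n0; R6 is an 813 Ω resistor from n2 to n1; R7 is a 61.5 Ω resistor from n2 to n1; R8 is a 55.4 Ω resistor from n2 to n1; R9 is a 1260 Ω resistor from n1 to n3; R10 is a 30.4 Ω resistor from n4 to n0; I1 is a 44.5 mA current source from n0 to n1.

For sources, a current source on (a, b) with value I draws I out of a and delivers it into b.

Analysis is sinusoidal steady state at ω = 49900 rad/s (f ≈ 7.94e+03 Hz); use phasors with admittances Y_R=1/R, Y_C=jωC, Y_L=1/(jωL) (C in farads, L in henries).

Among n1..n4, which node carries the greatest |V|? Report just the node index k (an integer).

MNA unknowns: 4 node voltages V₁..V_4
R1: Y=0.0003597+0.000j on G[4,2]
R2: Y=0.01639+0.000j on G[3,2]
L1: Y=0.000-0.002444j on G[2,4]
L2: Y=0.000-0.05416j on G[0,1]
C1: Y=0.000+0.01013j on G[0,4]
R3: Y=0.07634+0.000j on G[1,2]
R4: Y=0.0004464+0.000j on G[3,0]
R5: Y=0.06135+0.000j on G[0,3]
L3: Y=0.000-0.02429j on G[2,0]
R6: Y=0.001230+0.000j on G[2,1]
R7: Y=0.01626+0.000j on G[2,1]
R8: Y=0.01805+0.000j on G[2,1]
R9: Y=0.0007937+0.000j on G[1,3]
R10: Y=0.03289+0.000j on G[4,0]
I1: z[0]−=0.0445, z[1]+=0.0445
solve → V1=0.1287+0.5676j, V2=0.006631+0.5085j, V3=0.002670+0.1112j, V4=0.03664-0.003456j

1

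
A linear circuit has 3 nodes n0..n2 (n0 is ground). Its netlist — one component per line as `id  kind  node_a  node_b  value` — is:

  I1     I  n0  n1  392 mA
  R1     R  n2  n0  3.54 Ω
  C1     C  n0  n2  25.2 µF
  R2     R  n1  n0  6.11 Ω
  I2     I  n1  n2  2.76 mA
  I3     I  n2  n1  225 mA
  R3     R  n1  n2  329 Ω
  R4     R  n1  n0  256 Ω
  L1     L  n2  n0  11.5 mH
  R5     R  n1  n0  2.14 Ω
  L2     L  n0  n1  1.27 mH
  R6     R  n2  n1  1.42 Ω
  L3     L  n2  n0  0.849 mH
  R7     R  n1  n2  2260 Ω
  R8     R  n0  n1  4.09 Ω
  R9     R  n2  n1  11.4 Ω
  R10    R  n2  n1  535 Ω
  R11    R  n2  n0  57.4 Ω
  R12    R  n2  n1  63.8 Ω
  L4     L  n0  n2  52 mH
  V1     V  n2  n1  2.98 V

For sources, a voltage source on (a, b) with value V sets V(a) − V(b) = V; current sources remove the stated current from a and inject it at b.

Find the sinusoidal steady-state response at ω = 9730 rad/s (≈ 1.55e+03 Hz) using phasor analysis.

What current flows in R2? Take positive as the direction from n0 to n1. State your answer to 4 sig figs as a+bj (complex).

MNA unknowns: 2 node voltages V₁..V_2 plus 1 source current (V1)
I1: z[0]−=0.392, z[1]+=0.392
R1: Y=0.2825+0.000j on G[2,0]
C1: Y=0.000+0.2452j on G[0,2]
R2: Y=0.1637+0.000j on G[1,0]
I2: z[1]−=0.00276, z[2]+=0.00276
I3: z[2]−=0.225, z[1]+=0.225
R3: Y=0.003040+0.000j on G[1,2]
R4: Y=0.003906+0.000j on G[1,0]
L1: Y=0.000-0.008937j on G[2,0]
R5: Y=0.4673+0.000j on G[1,0]
L2: Y=0.000-0.08093j on G[0,1]
R6: Y=0.7042+0.000j on G[2,1]
L3: Y=0.000-0.1211j on G[2,0]
R7: Y=0.0004425+0.000j on G[1,2]
R8: Y=0.2445+0.000j on G[0,1]
R9: Y=0.08772+0.000j on G[2,1]
R10: Y=0.001869+0.000j on G[2,1]
R11: Y=0.01742+0.000j on G[2,0]
R12: Y=0.01567+0.000j on G[2,1]
L4: Y=0.000-0.001976j on G[0,2]
V1: row V2−V1=2.98, i_V1 at 2,1
solve → V1=-0.4330-0.2743j, V2=2.547-0.2743j
aux → i_V1=-3.440-0.2061j

0.07086+0.04489j A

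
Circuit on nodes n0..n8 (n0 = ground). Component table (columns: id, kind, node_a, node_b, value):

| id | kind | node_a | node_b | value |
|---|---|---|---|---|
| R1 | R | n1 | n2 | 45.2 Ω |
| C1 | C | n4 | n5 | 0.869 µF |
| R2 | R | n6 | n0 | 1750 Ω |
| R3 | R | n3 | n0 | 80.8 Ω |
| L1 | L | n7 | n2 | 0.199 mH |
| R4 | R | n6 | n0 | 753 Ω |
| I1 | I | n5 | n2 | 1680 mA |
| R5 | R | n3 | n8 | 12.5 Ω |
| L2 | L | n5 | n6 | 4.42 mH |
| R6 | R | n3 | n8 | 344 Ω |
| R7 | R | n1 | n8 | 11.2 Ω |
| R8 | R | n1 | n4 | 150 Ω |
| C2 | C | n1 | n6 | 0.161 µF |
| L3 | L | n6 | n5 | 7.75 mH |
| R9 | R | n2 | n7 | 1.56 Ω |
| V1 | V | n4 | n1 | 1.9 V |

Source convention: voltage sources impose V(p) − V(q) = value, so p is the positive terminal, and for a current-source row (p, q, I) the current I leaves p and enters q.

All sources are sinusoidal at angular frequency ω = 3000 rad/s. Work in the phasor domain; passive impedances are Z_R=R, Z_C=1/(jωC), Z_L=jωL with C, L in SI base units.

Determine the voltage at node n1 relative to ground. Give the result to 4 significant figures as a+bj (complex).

35.96-71.93j V

MNA unknowns: 8 node voltages V₁..V_8 plus 1 source current (V1)
R1: Y=0.02212+0.000j on G[1,2]
C1: Y=0.000+0.002607j on G[4,5]
R2: Y=0.0005714+0.000j on G[6,0]
R3: Y=0.01238+0.000j on G[3,0]
L1: Y=0.000-1.675j on G[7,2]
R4: Y=0.001328+0.000j on G[6,0]
I1: z[5]−=1.68, z[2]+=1.68
R5: Y=0.08000+0.000j on G[3,8]
L2: Y=0.000-0.07541j on G[5,6]
R6: Y=0.002907+0.000j on G[3,8]
R7: Y=0.08929+0.000j on G[1,8]
R8: Y=0.006667+0.000j on G[1,4]
C2: Y=0.000+0.0004830j on G[1,6]
L3: Y=0.000-0.04301j on G[6,5]
R9: Y=0.6410+0.000j on G[2,7]
V1: row V4−V1=1.9, i_V1 at 4,1
solve → V1=35.96-71.93j, V2=111.9-71.93j, V3=27.92-55.85j, V4=37.86-71.93j, V5=-186.9+359.2j, V6=-181.9+363.9j, V7=111.9-71.93j, V8=32.09-64.18j
aux → i_V1=-1.137-0.5859j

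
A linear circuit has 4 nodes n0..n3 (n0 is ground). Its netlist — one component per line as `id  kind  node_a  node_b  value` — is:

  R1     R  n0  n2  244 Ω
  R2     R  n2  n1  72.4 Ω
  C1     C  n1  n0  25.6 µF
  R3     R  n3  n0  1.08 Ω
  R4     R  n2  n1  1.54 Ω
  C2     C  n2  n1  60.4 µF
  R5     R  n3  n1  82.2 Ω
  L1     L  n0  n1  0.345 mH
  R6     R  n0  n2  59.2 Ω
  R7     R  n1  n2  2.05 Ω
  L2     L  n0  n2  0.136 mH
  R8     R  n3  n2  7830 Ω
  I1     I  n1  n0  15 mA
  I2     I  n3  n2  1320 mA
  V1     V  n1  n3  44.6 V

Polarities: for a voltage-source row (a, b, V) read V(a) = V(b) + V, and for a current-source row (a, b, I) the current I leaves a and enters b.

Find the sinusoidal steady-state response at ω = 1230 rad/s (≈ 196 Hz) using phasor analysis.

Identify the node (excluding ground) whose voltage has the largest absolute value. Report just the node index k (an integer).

MNA unknowns: 3 node voltages V₁..V_3 plus 1 source current (V1)
R1: Y=0.004098+0.000j on G[0,2]
R2: Y=0.01381+0.000j on G[2,1]
C1: Y=0.000+0.03149j on G[1,0]
R3: Y=0.9259+0.000j on G[3,0]
R4: Y=0.6494+0.000j on G[2,1]
C2: Y=0.000+0.07429j on G[2,1]
R5: Y=0.01217+0.000j on G[3,1]
L1: Y=0.000-2.357j on G[0,1]
R6: Y=0.01689+0.000j on G[0,2]
R7: Y=0.4878+0.000j on G[1,2]
L2: Y=0.000-5.978j on G[0,2]
R8: Y=0.0001277+0.000j on G[3,2]
I1: z[1]−=0.015, z[0]+=0.015
I2: z[3]−=1.32, z[2]+=1.32
V1: row V1−V3=44.6, i_V1 at 1,3
solve → V1=7.903+9.591j, V2=-1.581+1.957j, V3=-36.70+9.591j
aux → i_V1=-33.21+8.882j

3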